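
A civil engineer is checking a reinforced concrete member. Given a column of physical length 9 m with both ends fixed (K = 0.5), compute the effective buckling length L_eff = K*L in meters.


L_eff = K * L
= 0.5 * 9
= 4.5 m

4.5 m


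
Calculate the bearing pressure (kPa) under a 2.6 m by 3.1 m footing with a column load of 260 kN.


A = 2.6 * 3.1 = 8.06 m^2
q = P / A = 260 / 8.06
= 32.2581 kPa

32.2581 kPa


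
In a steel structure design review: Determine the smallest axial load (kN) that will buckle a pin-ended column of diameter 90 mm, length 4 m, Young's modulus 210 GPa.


I = pi * d^4 / 64 = 3220623.34 mm^4
L = 4000.0 mm
P_cr = pi^2 * E * I / L^2
= 9.8696 * 210000.0 * 3220623.34 / 4000.0^2
= 417194.9 N = 417.1949 kN

417.1949 kN


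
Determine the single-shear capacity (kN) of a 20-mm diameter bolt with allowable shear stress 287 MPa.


A = pi * d^2 / 4 = pi * 20^2 / 4 = 314.1593 mm^2
V = f_v * A / 1000 = 287 * 314.1593 / 1000
= 90.1637 kN

90.1637 kN


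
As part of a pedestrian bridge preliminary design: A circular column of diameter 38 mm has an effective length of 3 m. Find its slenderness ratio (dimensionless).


Radius of gyration r = d / 4 = 38 / 4 = 9.5 mm
L_eff = 3000.0 mm
Slenderness ratio = L / r = 3000.0 / 9.5 = 315.79 (dimensionless)

315.79 (dimensionless)


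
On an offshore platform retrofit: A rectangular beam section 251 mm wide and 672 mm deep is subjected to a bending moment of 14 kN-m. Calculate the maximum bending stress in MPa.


I = b * h^3 / 12 = 251 * 672^3 / 12 = 6347464704.0 mm^4
y = h / 2 = 672 / 2 = 336.0 mm
M = 14 kN-m = 14000000.0 N-mm
sigma = M * y / I = 14000000.0 * 336.0 / 6347464704.0
= 0.74 MPa

0.74 MPa


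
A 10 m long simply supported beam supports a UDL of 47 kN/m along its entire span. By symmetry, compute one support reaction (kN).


Total load = w * L = 47 * 10 = 470 kN
By symmetry, each reaction R = total / 2 = 470 / 2 = 235.0 kN

235.0 kN


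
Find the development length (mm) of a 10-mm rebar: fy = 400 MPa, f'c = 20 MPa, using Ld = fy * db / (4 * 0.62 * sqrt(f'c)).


Ld = (fy * db) / (4 * 0.62 * sqrt(f'c))
= (400 * 10) / (4 * 0.62 * sqrt(20))
= 4000 / 11.0909
= 360.66 mm

360.66 mm


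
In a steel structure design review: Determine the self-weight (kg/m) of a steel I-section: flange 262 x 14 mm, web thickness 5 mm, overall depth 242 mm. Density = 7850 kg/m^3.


A_flanges = 2 * 262 * 14 = 7336 mm^2
A_web = (242 - 2 * 14) * 5 = 1070 mm^2
A_total = 7336 + 1070 = 8406 mm^2 = 0.008406 m^2
Weight = rho * A = 7850 * 0.008406 = 65.9871 kg/m

65.9871 kg/m


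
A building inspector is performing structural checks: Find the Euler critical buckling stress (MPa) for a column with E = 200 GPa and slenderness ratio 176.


sigma_cr = pi^2 * E / lambda^2
= 9.8696 * 200000.0 / 176^2
= 9.8696 * 200000.0 / 30976
= 63.7242 MPa

63.7242 MPa


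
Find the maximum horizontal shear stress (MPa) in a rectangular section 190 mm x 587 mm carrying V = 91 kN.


A = b * h = 190 * 587 = 111530 mm^2
V = 91 kN = 91000.0 N
tau_max = 1.5 * V / A = 1.5 * 91000.0 / 111530
= 1.2239 MPa

1.2239 MPa


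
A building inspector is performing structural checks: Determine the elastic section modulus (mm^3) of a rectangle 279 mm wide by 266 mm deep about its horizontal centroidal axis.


S = b * h^2 / 6
= 279 * 266^2 / 6
= 279 * 70756 / 6
= 3290154.0 mm^3

3290154.0 mm^3


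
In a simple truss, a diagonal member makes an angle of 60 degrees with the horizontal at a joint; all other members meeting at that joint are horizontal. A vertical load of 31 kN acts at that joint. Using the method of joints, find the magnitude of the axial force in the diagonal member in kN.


At the joint, only the diagonal has a vertical component, so vertical equilibrium gives:
F * sin(60) = 31
F = 31 / sin(60)
= 31 / 0.866025
= 35.8 kN

35.8 kN


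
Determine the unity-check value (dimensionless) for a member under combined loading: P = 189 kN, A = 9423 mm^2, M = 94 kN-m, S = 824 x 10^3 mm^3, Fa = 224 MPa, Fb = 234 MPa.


f_a = P / A = 189000.0 / 9423 = 20.0573 MPa
f_b = M / S = 94000000.0 / 824000.0 = 114.0777 MPa
Ratio = f_a / Fa + f_b / Fb
= 20.0573 / 224 + 114.0777 / 234
= 0.5771 (dimensionless)

0.5771 (dimensionless)


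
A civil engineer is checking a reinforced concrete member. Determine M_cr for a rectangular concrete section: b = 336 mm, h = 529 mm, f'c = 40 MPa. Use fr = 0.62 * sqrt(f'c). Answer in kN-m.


fr = 0.62 * sqrt(40) = 0.62 * 6.3246 = 3.9212 MPa
I = 336 * 529^3 / 12 = 4145004892.0 mm^4
y_t = 264.5 mm
M_cr = fr * I / y_t = 3.9212 * 4145004892.0 / 264.5 N-mm
= 61.4499 kN-m

61.4499 kN-m


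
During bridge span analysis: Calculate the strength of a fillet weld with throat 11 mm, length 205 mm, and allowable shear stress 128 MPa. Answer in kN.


Strength = throat * length * allowable stress
= 11 * 205 * 128 N
= 288640 N
= 288.64 kN

288.64 kN


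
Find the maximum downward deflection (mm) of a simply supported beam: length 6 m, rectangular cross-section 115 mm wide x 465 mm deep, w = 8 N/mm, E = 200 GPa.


I = 115 * 465^3 / 12 = 963552656.25 mm^4
L = 6000.0 mm, w = 8 N/mm, E = 200000.0 MPa
delta = 5 * w * L^4 / (384 * E * I)
= 5 * 8 * 6000.0^4 / (384 * 200000.0 * 963552656.25)
= 0.7005 mm

0.7005 mm


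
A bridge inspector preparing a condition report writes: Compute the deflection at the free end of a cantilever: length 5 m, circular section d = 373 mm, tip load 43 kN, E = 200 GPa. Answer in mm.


I = pi * d^4 / 64 = pi * 373^4 / 64 = 950178558.36 mm^4
L = 5000.0 mm, P = 43000.0 N, E = 200000.0 MPa
delta = P * L^3 / (3 * E * I)
= 43000.0 * 5000.0^3 / (3 * 200000.0 * 950178558.36)
= 9.4281 mm

9.4281 mm


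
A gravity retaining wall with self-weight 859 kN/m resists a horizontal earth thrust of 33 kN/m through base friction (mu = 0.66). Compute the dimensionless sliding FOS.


Resisting force = mu * W = 0.66 * 859 = 566.94 kN/m
FOS = Resisting / Driving = 566.94 / 33
= 17.18 (dimensionless)

17.18 (dimensionless)


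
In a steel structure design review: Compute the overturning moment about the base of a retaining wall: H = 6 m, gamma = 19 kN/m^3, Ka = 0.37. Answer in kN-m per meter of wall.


Pa = 0.5 * Ka * gamma * H^2
= 0.5 * 0.37 * 19 * 6^2
= 126.54 kN/m
Arm = H / 3 = 6 / 3 = 2.0 m
Mo = Pa * arm = Pa * H / 3 = 126.54 * 6 / 3 = 253.08 kN-m/m

253.08 kN-m/m


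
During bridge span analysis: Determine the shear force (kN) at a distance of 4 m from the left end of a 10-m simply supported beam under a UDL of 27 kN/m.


R_A = w * L / 2 = 27 * 10 / 2 = 135.0 kN
V(x) = R_A - w * x = 135.0 - 27 * 4
= 27.0 kN

27.0 kN


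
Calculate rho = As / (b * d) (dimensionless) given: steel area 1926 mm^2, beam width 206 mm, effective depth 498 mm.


rho = As / (b * d)
= 1926 / (206 * 498)
= 1926 / 102588
= 0.018774 (dimensionless)

0.018774 (dimensionless)


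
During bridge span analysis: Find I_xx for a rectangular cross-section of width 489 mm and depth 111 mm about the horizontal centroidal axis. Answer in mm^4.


I = b * h^3 / 12
= 489 * 111^3 / 12
= 489 * 1367631 / 12
= 55730963.25 mm^4

55730963.25 mm^4


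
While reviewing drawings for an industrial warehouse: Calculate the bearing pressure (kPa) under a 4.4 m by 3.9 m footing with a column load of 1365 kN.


A = 4.4 * 3.9 = 17.16 m^2
q = P / A = 1365 / 17.16
= 79.5455 kPa

79.5455 kPa


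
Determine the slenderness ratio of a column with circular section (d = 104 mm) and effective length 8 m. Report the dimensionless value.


Radius of gyration r = d / 4 = 104 / 4 = 26.0 mm
L_eff = 8000.0 mm
Slenderness ratio = L / r = 8000.0 / 26.0 = 307.69 (dimensionless)

307.69 (dimensionless)


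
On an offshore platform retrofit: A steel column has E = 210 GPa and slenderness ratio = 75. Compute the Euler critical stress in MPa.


sigma_cr = pi^2 * E / lambda^2
= 9.8696 * 210000.0 / 75^2
= 9.8696 * 210000.0 / 5625
= 368.4652 MPa

368.4652 MPa


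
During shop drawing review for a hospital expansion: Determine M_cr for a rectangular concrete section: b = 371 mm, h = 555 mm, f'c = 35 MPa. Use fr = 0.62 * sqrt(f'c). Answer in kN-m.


fr = 0.62 * sqrt(35) = 0.62 * 5.9161 = 3.668 MPa
I = 371 * 555^3 / 12 = 5285323968.75 mm^4
y_t = 277.5 mm
M_cr = fr * I / y_t = 3.668 * 5285323968.75 / 277.5 N-mm
= 69.8609 kN-m

69.8609 kN-m


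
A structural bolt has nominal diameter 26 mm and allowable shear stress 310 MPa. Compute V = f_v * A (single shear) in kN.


A = pi * d^2 / 4 = pi * 26^2 / 4 = 530.9292 mm^2
V = f_v * A / 1000 = 310 * 530.9292 / 1000
= 164.588 kN

164.588 kN


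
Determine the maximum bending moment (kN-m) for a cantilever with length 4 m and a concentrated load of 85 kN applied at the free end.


For a cantilever with a point load at the free end:
M_max = P * L = 85 * 4 = 340 kN-m

340 kN-m


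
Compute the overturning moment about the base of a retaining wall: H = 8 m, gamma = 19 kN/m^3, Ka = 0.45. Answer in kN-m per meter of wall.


Pa = 0.5 * Ka * gamma * H^2
= 0.5 * 0.45 * 19 * 8^2
= 273.6 kN/m
Arm = H / 3 = 8 / 3 = 2.6667 m
Mo = Pa * arm = Pa * H / 3 = 273.6 * 8 / 3 = 729.6 kN-m/m

729.6 kN-m/m


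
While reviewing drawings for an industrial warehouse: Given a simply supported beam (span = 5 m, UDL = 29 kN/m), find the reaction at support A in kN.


Total load = w * L = 29 * 5 = 145 kN
By symmetry, each reaction R = total / 2 = 145 / 2 = 72.5 kN

72.5 kN


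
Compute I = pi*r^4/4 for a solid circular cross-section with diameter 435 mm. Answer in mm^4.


r = d / 2 = 435 / 2 = 217.5 mm
I = pi * r^4 / 4 = pi * 217.5^4 / 4
= 1757627854.33 mm^4

1757627854.33 mm^4


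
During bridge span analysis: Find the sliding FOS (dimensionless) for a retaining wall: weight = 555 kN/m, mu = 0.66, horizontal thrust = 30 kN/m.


Resisting force = mu * W = 0.66 * 555 = 366.3 kN/m
FOS = Resisting / Driving = 366.3 / 30
= 12.21 (dimensionless)

12.21 (dimensionless)


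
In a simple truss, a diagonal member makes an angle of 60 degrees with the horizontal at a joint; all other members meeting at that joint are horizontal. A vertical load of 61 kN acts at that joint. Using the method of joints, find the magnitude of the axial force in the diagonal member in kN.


At the joint, only the diagonal has a vertical component, so vertical equilibrium gives:
F * sin(60) = 61
F = 61 / sin(60)
= 61 / 0.866025
= 70.44 kN

70.44 kN


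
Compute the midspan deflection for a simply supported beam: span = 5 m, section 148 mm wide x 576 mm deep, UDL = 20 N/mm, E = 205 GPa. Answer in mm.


I = 148 * 576^3 / 12 = 2356936704.0 mm^4
L = 5000.0 mm, w = 20 N/mm, E = 205000.0 MPa
delta = 5 * w * L^4 / (384 * E * I)
= 5 * 20 * 5000.0^4 / (384 * 205000.0 * 2356936704.0)
= 0.3369 mm

0.3369 mm


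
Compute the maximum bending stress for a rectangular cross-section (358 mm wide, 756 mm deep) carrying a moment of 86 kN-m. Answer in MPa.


I = b * h^3 / 12 = 358 * 756^3 / 12 = 12890422944.0 mm^4
y = h / 2 = 756 / 2 = 378.0 mm
M = 86 kN-m = 86000000.0 N-mm
sigma = M * y / I = 86000000.0 * 378.0 / 12890422944.0
= 2.52 MPa

2.52 MPa


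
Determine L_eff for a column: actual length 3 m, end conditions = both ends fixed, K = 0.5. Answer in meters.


L_eff = K * L
= 0.5 * 3
= 1.5 m

1.5 m


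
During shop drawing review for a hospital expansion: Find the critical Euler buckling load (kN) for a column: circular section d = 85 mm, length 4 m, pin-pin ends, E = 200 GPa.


I = pi * d^4 / 64 = 2562392.19 mm^4
L = 4000.0 mm
P_cr = pi^2 * E * I / L^2
= 9.8696 * 200000.0 * 2562392.19 / 4000.0^2
= 316122.47 N = 316.1225 kN

316.1225 kN


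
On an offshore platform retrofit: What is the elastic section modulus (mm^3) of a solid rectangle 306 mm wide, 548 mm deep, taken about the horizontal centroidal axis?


S = b * h^2 / 6
= 306 * 548^2 / 6
= 306 * 300304 / 6
= 15315504.0 mm^3

15315504.0 mm^3


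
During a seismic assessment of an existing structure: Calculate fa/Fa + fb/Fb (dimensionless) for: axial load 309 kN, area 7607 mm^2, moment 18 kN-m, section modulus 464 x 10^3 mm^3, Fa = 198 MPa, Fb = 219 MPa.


f_a = P / A = 309000.0 / 7607 = 40.6205 MPa
f_b = M / S = 18000000.0 / 464000.0 = 38.7931 MPa
Ratio = f_a / Fa + f_b / Fb
= 40.6205 / 198 + 38.7931 / 219
= 0.3823 (dimensionless)

0.3823 (dimensionless)


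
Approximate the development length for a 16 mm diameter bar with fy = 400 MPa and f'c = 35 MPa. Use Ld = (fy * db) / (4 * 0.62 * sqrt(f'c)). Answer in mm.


Ld = (fy * db) / (4 * 0.62 * sqrt(f'c))
= (400 * 16) / (4 * 0.62 * sqrt(35))
= 6400 / 14.6719
= 436.21 mm

436.21 mm


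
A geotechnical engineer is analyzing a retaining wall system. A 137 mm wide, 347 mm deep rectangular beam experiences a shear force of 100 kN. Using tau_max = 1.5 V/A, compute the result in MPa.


A = b * h = 137 * 347 = 47539 mm^2
V = 100 kN = 100000.0 N
tau_max = 1.5 * V / A = 1.5 * 100000.0 / 47539
= 3.1553 MPa

3.1553 MPa


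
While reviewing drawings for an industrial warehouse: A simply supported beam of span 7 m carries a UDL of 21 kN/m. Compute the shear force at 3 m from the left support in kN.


R_A = w * L / 2 = 21 * 7 / 2 = 73.5 kN
V(x) = R_A - w * x = 73.5 - 21 * 3
= 10.5 kN

10.5 kN


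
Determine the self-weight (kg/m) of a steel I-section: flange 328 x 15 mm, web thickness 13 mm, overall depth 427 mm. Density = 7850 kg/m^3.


A_flanges = 2 * 328 * 15 = 9840 mm^2
A_web = (427 - 2 * 15) * 13 = 5161 mm^2
A_total = 9840 + 5161 = 15001 mm^2 = 0.015001 m^2
Weight = rho * A = 7850 * 0.015001 = 117.7579 kg/m

117.7579 kg/m


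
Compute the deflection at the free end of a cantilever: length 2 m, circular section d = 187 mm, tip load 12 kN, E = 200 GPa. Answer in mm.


I = pi * d^4 / 64 = pi * 187^4 / 64 = 60025574.43 mm^4
L = 2000.0 mm, P = 12000.0 N, E = 200000.0 MPa
delta = P * L^3 / (3 * E * I)
= 12000.0 * 2000.0^3 / (3 * 200000.0 * 60025574.43)
= 2.6655 mm

2.6655 mm


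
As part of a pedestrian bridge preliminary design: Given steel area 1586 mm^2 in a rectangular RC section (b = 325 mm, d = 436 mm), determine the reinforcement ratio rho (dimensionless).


rho = As / (b * d)
= 1586 / (325 * 436)
= 1586 / 141700
= 0.011193 (dimensionless)

0.011193 (dimensionless)


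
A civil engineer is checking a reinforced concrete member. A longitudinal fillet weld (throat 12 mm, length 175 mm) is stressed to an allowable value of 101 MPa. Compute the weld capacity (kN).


Strength = throat * length * allowable stress
= 12 * 175 * 101 N
= 212100 N
= 212.1 kN

212.1 kN


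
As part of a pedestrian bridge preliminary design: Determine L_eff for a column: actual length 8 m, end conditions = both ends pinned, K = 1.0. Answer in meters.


L_eff = K * L
= 1.0 * 8
= 8.0 m

8.0 m


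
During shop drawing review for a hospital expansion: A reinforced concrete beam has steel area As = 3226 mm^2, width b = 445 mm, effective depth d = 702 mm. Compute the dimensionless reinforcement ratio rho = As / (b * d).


rho = As / (b * d)
= 3226 / (445 * 702)
= 3226 / 312390
= 0.010327 (dimensionless)

0.010327 (dimensionless)


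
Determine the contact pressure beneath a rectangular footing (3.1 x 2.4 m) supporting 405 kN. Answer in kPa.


A = 3.1 * 2.4 = 7.44 m^2
q = P / A = 405 / 7.44
= 54.4355 kPa

54.4355 kPa


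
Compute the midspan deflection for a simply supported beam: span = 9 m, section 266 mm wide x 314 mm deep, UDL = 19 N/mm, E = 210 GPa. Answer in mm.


I = 266 * 314^3 / 12 = 686261025.33 mm^4
L = 9000.0 mm, w = 19 N/mm, E = 210000.0 MPa
delta = 5 * w * L^4 / (384 * E * I)
= 5 * 19 * 9000.0^4 / (384 * 210000.0 * 686261025.33)
= 11.263 mm

11.263 mm


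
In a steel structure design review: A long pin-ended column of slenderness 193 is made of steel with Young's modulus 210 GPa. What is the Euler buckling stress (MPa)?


sigma_cr = pi^2 * E / lambda^2
= 9.8696 * 210000.0 / 193^2
= 9.8696 * 210000.0 / 37249
= 55.6422 MPa

55.6422 MPa


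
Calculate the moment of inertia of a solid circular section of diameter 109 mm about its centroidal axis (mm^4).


r = d / 2 = 109 / 2 = 54.5 mm
I = pi * r^4 / 4 = pi * 54.5^4 / 4
= 6929085.02 mm^4

6929085.02 mm^4


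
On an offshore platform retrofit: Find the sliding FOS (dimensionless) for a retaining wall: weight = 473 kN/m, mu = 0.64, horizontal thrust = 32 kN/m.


Resisting force = mu * W = 0.64 * 473 = 302.72 kN/m
FOS = Resisting / Driving = 302.72 / 32
= 9.46 (dimensionless)

9.46 (dimensionless)


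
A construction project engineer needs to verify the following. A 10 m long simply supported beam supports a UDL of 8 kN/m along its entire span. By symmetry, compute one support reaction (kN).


Total load = w * L = 8 * 10 = 80 kN
By symmetry, each reaction R = total / 2 = 80 / 2 = 40.0 kN

40.0 kN


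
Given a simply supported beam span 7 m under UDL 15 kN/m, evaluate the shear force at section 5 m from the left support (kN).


R_A = w * L / 2 = 15 * 7 / 2 = 52.5 kN
V(x) = R_A - w * x = 52.5 - 15 * 5
= -22.5 kN

-22.5 kN


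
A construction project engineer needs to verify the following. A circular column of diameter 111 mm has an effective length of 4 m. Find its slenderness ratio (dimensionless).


Radius of gyration r = d / 4 = 111 / 4 = 27.75 mm
L_eff = 4000.0 mm
Slenderness ratio = L / r = 4000.0 / 27.75 = 144.14 (dimensionless)

144.14 (dimensionless)


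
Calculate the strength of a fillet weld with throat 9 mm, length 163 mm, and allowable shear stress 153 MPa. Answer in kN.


Strength = throat * length * allowable stress
= 9 * 163 * 153 N
= 224451 N
= 224.45 kN

224.45 kN


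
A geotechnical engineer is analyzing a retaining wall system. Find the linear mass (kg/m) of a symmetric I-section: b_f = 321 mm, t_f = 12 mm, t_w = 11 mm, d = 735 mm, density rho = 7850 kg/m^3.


A_flanges = 2 * 321 * 12 = 7704 mm^2
A_web = (735 - 2 * 12) * 11 = 7821 mm^2
A_total = 7704 + 7821 = 15525 mm^2 = 0.015525 m^2
Weight = rho * A = 7850 * 0.015525 = 121.8713 kg/m

121.8713 kg/m


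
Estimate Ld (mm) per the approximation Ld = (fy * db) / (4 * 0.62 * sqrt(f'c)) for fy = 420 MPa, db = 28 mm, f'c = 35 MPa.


Ld = (fy * db) / (4 * 0.62 * sqrt(f'c))
= (420 * 28) / (4 * 0.62 * sqrt(35))
= 11760 / 14.6719
= 801.53 mm

801.53 mm


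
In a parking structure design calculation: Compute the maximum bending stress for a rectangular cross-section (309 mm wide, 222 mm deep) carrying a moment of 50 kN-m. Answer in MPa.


I = b * h^3 / 12 = 309 * 222^3 / 12 = 281731986.0 mm^4
y = h / 2 = 222 / 2 = 111.0 mm
M = 50 kN-m = 50000000.0 N-mm
sigma = M * y / I = 50000000.0 * 111.0 / 281731986.0
= 19.7 MPa

19.7 MPa


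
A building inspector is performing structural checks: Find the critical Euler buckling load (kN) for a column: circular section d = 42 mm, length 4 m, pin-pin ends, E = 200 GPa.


I = pi * d^4 / 64 = 152745.02 mm^4
L = 4000.0 mm
P_cr = pi^2 * E * I / L^2
= 9.8696 * 200000.0 * 152745.02 / 4000.0^2
= 18844.16 N = 18.8442 kN

18.8442 kN


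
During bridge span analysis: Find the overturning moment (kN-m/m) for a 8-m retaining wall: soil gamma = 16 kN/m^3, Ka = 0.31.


Pa = 0.5 * Ka * gamma * H^2
= 0.5 * 0.31 * 16 * 8^2
= 158.72 kN/m
Arm = H / 3 = 8 / 3 = 2.6667 m
Mo = Pa * arm = Pa * H / 3 = 158.72 * 8 / 3 = 423.2533 kN-m/m

423.2533 kN-m/m


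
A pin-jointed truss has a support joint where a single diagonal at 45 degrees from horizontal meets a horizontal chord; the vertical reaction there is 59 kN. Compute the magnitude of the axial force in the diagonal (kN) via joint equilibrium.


At the joint, only the diagonal has a vertical component, so vertical equilibrium gives:
F * sin(45) = 59
F = 59 / sin(45)
= 59 / 0.707107
= 83.44 kN

83.44 kN


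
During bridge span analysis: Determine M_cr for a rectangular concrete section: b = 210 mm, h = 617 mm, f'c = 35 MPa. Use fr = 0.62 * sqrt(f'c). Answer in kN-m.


fr = 0.62 * sqrt(35) = 0.62 * 5.9161 = 3.668 MPa
I = 210 * 617^3 / 12 = 4110489477.5 mm^4
y_t = 308.5 mm
M_cr = fr * I / y_t = 3.668 * 4110489477.5 / 308.5 N-mm
= 48.8724 kN-m

48.8724 kN-m


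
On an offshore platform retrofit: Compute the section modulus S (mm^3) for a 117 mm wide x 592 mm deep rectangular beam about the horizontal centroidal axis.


S = b * h^2 / 6
= 117 * 592^2 / 6
= 117 * 350464 / 6
= 6834048.0 mm^3

6834048.0 mm^3


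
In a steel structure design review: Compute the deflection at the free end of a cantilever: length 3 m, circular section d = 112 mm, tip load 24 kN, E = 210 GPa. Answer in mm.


I = pi * d^4 / 64 = pi * 112^4 / 64 = 7723995.1 mm^4
L = 3000.0 mm, P = 24000.0 N, E = 210000.0 MPa
delta = P * L^3 / (3 * E * I)
= 24000.0 * 3000.0^3 / (3 * 210000.0 * 7723995.1)
= 133.1657 mm

133.1657 mm


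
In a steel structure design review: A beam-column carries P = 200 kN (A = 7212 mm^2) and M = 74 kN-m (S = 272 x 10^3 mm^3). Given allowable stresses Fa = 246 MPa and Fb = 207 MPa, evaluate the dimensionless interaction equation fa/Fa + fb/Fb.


f_a = P / A = 200000.0 / 7212 = 27.7316 MPa
f_b = M / S = 74000000.0 / 272000.0 = 272.0588 MPa
Ratio = f_a / Fa + f_b / Fb
= 27.7316 / 246 + 272.0588 / 207
= 1.427 (dimensionless)

1.427 (dimensionless)


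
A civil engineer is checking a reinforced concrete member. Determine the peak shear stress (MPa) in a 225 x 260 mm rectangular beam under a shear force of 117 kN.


A = b * h = 225 * 260 = 58500 mm^2
V = 117 kN = 117000.0 N
tau_max = 1.5 * V / A = 1.5 * 117000.0 / 58500
= 3.0 MPa

3.0 MPa


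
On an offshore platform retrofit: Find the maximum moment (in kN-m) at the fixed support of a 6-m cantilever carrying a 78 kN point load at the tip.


For a cantilever with a point load at the free end:
M_max = P * L = 78 * 6 = 468 kN-m

468 kN-m


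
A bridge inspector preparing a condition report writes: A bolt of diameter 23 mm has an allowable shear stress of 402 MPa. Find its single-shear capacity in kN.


A = pi * d^2 / 4 = pi * 23^2 / 4 = 415.4756 mm^2
V = f_v * A / 1000 = 402 * 415.4756 / 1000
= 167.0212 kN

167.0212 kN


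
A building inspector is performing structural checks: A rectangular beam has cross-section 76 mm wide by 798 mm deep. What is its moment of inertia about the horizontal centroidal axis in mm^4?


I = b * h^3 / 12
= 76 * 798^3 / 12
= 76 * 508169592 / 12
= 3218407416.0 mm^4

3218407416.0 mm^4


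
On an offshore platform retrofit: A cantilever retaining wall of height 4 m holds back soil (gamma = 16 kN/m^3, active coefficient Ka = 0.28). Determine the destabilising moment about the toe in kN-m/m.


Pa = 0.5 * Ka * gamma * H^2
= 0.5 * 0.28 * 16 * 4^2
= 35.84 kN/m
Arm = H / 3 = 4 / 3 = 1.3333 m
Mo = Pa * arm = Pa * H / 3 = 35.84 * 4 / 3 = 47.7867 kN-m/m

47.7867 kN-m/m


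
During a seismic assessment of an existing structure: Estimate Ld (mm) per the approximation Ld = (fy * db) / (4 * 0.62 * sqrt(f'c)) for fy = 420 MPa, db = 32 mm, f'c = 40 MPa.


Ld = (fy * db) / (4 * 0.62 * sqrt(f'c))
= (420 * 32) / (4 * 0.62 * sqrt(40))
= 13440 / 15.6849
= 856.88 mm

856.88 mm


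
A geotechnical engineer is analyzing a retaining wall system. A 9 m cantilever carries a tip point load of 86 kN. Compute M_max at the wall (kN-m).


For a cantilever with a point load at the free end:
M_max = P * L = 86 * 9 = 774 kN-m

774 kN-m


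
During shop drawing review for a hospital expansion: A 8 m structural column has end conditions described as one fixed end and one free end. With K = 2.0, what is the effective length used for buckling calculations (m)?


L_eff = K * L
= 2.0 * 8
= 16.0 m

16.0 m


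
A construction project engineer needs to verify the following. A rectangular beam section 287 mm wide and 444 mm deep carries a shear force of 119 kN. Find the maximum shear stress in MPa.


A = b * h = 287 * 444 = 127428 mm^2
V = 119 kN = 119000.0 N
tau_max = 1.5 * V / A = 1.5 * 119000.0 / 127428
= 1.4008 MPa

1.4008 MPa


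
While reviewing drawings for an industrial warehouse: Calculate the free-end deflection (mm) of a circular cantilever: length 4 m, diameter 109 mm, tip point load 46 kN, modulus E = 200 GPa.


I = pi * d^4 / 64 = pi * 109^4 / 64 = 6929085.02 mm^4
L = 4000.0 mm, P = 46000.0 N, E = 200000.0 MPa
delta = P * L^3 / (3 * E * I)
= 46000.0 * 4000.0^3 / (3 * 200000.0 * 6929085.02)
= 708.1262 mm

708.1262 mm


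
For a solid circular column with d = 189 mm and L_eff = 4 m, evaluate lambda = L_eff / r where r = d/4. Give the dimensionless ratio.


Radius of gyration r = d / 4 = 189 / 4 = 47.25 mm
L_eff = 4000.0 mm
Slenderness ratio = L / r = 4000.0 / 47.25 = 84.66 (dimensionless)

84.66 (dimensionless)


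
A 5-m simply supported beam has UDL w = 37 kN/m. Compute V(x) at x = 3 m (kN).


R_A = w * L / 2 = 37 * 5 / 2 = 92.5 kN
V(x) = R_A - w * x = 92.5 - 37 * 3
= -18.5 kN

-18.5 kN


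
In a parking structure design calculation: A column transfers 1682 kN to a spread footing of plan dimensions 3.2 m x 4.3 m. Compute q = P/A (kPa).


A = 3.2 * 4.3 = 13.76 m^2
q = P / A = 1682 / 13.76
= 122.2384 kPa

122.2384 kPa


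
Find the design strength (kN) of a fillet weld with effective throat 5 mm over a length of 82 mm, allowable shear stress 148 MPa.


Strength = throat * length * allowable stress
= 5 * 82 * 148 N
= 60680 N
= 60.68 kN

60.68 kN


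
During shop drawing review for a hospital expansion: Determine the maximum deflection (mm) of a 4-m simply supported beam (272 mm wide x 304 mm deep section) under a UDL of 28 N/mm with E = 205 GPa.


I = 272 * 304^3 / 12 = 636807850.67 mm^4
L = 4000.0 mm, w = 28 N/mm, E = 205000.0 MPa
delta = 5 * w * L^4 / (384 * E * I)
= 5 * 28 * 4000.0^4 / (384 * 205000.0 * 636807850.67)
= 0.7149 mm

0.7149 mm


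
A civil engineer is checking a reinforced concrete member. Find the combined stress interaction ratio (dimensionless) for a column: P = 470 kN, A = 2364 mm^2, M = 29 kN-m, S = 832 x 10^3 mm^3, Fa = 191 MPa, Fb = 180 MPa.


f_a = P / A = 470000.0 / 2364 = 198.8156 MPa
f_b = M / S = 29000000.0 / 832000.0 = 34.8558 MPa
Ratio = f_a / Fa + f_b / Fb
= 198.8156 / 191 + 34.8558 / 180
= 1.2346 (dimensionless)

1.2346 (dimensionless)


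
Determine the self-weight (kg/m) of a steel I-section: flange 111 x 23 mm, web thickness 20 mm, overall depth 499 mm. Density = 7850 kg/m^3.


A_flanges = 2 * 111 * 23 = 5106 mm^2
A_web = (499 - 2 * 23) * 20 = 9060 mm^2
A_total = 5106 + 9060 = 14166 mm^2 = 0.014166 m^2
Weight = rho * A = 7850 * 0.014166 = 111.2031 kg/m

111.2031 kg/m


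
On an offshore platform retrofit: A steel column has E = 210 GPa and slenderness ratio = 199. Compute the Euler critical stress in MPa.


sigma_cr = pi^2 * E / lambda^2
= 9.8696 * 210000.0 / 199^2
= 9.8696 * 210000.0 / 39601
= 52.3375 MPa

52.3375 MPa


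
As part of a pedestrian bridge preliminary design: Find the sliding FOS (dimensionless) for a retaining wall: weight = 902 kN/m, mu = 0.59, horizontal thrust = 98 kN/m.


Resisting force = mu * W = 0.59 * 902 = 532.18 kN/m
FOS = Resisting / Driving = 532.18 / 98
= 5.4304 (dimensionless)

5.4304 (dimensionless)


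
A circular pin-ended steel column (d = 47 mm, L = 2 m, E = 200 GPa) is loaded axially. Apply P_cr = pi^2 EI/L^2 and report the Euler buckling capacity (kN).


I = pi * d^4 / 64 = 239530.78 mm^4
L = 2000.0 mm
P_cr = pi^2 * E * I / L^2
= 9.8696 * 200000.0 * 239530.78 / 2000.0^2
= 118203.7 N = 118.2037 kN

118.2037 kN


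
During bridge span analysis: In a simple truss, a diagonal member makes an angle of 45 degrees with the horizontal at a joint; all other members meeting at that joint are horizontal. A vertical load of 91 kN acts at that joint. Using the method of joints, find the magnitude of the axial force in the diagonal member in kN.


At the joint, only the diagonal has a vertical component, so vertical equilibrium gives:
F * sin(45) = 91
F = 91 / sin(45)
= 91 / 0.707107
= 128.69 kN

128.69 kN


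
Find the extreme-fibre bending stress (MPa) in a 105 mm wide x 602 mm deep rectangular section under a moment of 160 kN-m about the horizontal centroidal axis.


I = b * h^3 / 12 = 105 * 602^3 / 12 = 1908963070.0 mm^4
y = h / 2 = 602 / 2 = 301.0 mm
M = 160 kN-m = 160000000.0 N-mm
sigma = M * y / I = 160000000.0 * 301.0 / 1908963070.0
= 25.23 MPa

25.23 MPa


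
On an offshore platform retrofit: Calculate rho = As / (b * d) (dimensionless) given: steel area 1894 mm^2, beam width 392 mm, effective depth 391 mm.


rho = As / (b * d)
= 1894 / (392 * 391)
= 1894 / 153272
= 0.012357 (dimensionless)

0.012357 (dimensionless)


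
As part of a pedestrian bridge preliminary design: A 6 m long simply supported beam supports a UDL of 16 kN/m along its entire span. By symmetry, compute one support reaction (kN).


Total load = w * L = 16 * 6 = 96 kN
By symmetry, each reaction R = total / 2 = 96 / 2 = 48.0 kN

48.0 kN


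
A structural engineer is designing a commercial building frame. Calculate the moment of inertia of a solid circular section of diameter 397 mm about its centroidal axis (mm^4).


r = d / 2 = 397 / 2 = 198.5 mm
I = pi * r^4 / 4 = pi * 198.5^4 / 4
= 1219359948.0 mm^4

1219359948.0 mm^4


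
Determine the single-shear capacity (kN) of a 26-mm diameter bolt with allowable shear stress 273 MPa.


A = pi * d^2 / 4 = pi * 26^2 / 4 = 530.9292 mm^2
V = f_v * A / 1000 = 273 * 530.9292 / 1000
= 144.9437 kN

144.9437 kN


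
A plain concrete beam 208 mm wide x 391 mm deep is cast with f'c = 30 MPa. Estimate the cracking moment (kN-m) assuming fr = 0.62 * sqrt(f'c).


fr = 0.62 * sqrt(30) = 0.62 * 5.4772 = 3.3959 MPa
I = 208 * 391^3 / 12 = 1036125497.33 mm^4
y_t = 195.5 mm
M_cr = fr * I / y_t = 3.3959 * 1036125497.33 / 195.5 N-mm
= 17.9977 kN-m

17.9977 kN-m


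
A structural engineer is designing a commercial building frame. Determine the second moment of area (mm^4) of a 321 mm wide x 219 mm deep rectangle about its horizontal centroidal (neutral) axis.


I = b * h^3 / 12
= 321 * 219^3 / 12
= 321 * 10503459 / 12
= 280967528.25 mm^4

280967528.25 mm^4


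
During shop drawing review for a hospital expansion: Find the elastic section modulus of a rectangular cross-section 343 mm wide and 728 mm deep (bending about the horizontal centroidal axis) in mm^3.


S = b * h^2 / 6
= 343 * 728^2 / 6
= 343 * 529984 / 6
= 30297418.67 mm^3

30297418.67 mm^3


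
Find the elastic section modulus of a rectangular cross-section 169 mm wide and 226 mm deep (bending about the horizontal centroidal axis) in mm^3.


S = b * h^2 / 6
= 169 * 226^2 / 6
= 169 * 51076 / 6
= 1438640.67 mm^3

1438640.67 mm^3


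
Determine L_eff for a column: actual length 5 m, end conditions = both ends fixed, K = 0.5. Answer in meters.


L_eff = K * L
= 0.5 * 5
= 2.5 m

2.5 m


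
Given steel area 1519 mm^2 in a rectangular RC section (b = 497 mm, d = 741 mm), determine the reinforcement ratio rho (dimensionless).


rho = As / (b * d)
= 1519 / (497 * 741)
= 1519 / 368277
= 0.004125 (dimensionless)

0.004125 (dimensionless)


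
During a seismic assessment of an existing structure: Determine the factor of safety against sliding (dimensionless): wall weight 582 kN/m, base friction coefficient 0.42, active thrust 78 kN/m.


Resisting force = mu * W = 0.42 * 582 = 244.44 kN/m
FOS = Resisting / Driving = 244.44 / 78
= 3.1338 (dimensionless)

3.1338 (dimensionless)


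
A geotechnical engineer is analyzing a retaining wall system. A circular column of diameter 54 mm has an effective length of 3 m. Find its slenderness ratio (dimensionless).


Radius of gyration r = d / 4 = 54 / 4 = 13.5 mm
L_eff = 3000.0 mm
Slenderness ratio = L / r = 3000.0 / 13.5 = 222.22 (dimensionless)

222.22 (dimensionless)


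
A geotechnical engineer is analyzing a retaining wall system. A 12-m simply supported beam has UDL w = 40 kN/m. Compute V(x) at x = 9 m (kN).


R_A = w * L / 2 = 40 * 12 / 2 = 240.0 kN
V(x) = R_A - w * x = 240.0 - 40 * 9
= -120.0 kN

-120.0 kN


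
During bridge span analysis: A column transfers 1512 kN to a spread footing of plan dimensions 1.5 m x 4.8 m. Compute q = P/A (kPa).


A = 1.5 * 4.8 = 7.2 m^2
q = P / A = 1512 / 7.2
= 210.0 kPa

210.0 kPa


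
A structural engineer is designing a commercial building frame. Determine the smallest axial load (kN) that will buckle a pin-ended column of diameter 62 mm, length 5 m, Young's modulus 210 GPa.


I = pi * d^4 / 64 = 725331.7 mm^4
L = 5000.0 mm
P_cr = pi^2 * E * I / L^2
= 9.8696 * 210000.0 * 725331.7 / 5000.0^2
= 60133.39 N = 60.1334 kN

60.1334 kN


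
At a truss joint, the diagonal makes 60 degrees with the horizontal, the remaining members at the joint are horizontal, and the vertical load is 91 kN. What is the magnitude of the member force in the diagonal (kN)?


At the joint, only the diagonal has a vertical component, so vertical equilibrium gives:
F * sin(60) = 91
F = 91 / sin(60)
= 91 / 0.866025
= 105.08 kN

105.08 kN


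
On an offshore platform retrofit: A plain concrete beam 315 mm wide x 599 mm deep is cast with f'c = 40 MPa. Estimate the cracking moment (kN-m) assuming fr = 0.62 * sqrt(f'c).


fr = 0.62 * sqrt(40) = 0.62 * 6.3246 = 3.9212 MPa
I = 315 * 599^3 / 12 = 5641697223.75 mm^4
y_t = 299.5 mm
M_cr = fr * I / y_t = 3.9212 * 5641697223.75 / 299.5 N-mm
= 73.8643 kN-m

73.8643 kN-m


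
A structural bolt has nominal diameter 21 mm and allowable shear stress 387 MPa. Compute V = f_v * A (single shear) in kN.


A = pi * d^2 / 4 = pi * 21^2 / 4 = 346.3606 mm^2
V = f_v * A / 1000 = 387 * 346.3606 / 1000
= 134.0415 kN

134.0415 kN


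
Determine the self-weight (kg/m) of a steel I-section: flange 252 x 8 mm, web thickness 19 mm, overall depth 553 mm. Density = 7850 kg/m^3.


A_flanges = 2 * 252 * 8 = 4032 mm^2
A_web = (553 - 2 * 8) * 19 = 10203 mm^2
A_total = 4032 + 10203 = 14235 mm^2 = 0.014235 m^2
Weight = rho * A = 7850 * 0.014235 = 111.7447 kg/m

111.7447 kg/m


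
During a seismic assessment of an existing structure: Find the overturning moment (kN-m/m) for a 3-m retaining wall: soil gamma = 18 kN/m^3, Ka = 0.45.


Pa = 0.5 * Ka * gamma * H^2
= 0.5 * 0.45 * 18 * 3^2
= 36.45 kN/m
Arm = H / 3 = 3 / 3 = 1.0 m
Mo = Pa * arm = Pa * H / 3 = 36.45 * 3 / 3 = 36.45 kN-m/m

36.45 kN-m/m


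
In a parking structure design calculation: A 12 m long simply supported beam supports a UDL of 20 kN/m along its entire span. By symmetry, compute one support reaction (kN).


Total load = w * L = 20 * 12 = 240 kN
By symmetry, each reaction R = total / 2 = 240 / 2 = 120.0 kN

120.0 kN


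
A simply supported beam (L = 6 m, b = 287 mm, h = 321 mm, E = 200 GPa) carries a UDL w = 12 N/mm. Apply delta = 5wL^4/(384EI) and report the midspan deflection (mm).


I = 287 * 321^3 / 12 = 791071517.25 mm^4
L = 6000.0 mm, w = 12 N/mm, E = 200000.0 MPa
delta = 5 * w * L^4 / (384 * E * I)
= 5 * 12 * 6000.0^4 / (384 * 200000.0 * 791071517.25)
= 1.2799 mm

1.2799 mm


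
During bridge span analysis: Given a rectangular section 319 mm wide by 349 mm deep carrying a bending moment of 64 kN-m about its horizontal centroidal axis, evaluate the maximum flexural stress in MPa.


I = b * h^3 / 12 = 319 * 349^3 / 12 = 1130018927.58 mm^4
y = h / 2 = 349 / 2 = 174.5 mm
M = 64 kN-m = 64000000.0 N-mm
sigma = M * y / I = 64000000.0 * 174.5 / 1130018927.58
= 9.88 MPa

9.88 MPa


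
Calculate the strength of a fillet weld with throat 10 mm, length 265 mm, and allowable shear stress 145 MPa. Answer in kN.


Strength = throat * length * allowable stress
= 10 * 265 * 145 N
= 384250 N
= 384.25 kN

384.25 kN


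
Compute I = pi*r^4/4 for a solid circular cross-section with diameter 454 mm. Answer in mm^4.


r = d / 2 = 454 / 2 = 227.0 mm
I = pi * r^4 / 4 = pi * 227.0^4 / 4
= 2085418923.7 mm^4

2085418923.7 mm^4


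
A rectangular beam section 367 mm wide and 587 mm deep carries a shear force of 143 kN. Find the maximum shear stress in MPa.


A = b * h = 367 * 587 = 215429 mm^2
V = 143 kN = 143000.0 N
tau_max = 1.5 * V / A = 1.5 * 143000.0 / 215429
= 0.9957 MPa

0.9957 MPa


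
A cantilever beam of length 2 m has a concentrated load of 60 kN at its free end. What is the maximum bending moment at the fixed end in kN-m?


For a cantilever with a point load at the free end:
M_max = P * L = 60 * 2 = 120 kN-m

120 kN-m


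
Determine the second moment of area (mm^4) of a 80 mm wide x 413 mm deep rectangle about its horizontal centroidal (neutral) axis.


I = b * h^3 / 12
= 80 * 413^3 / 12
= 80 * 70444997 / 12
= 469633313.33 mm^4

469633313.33 mm^4


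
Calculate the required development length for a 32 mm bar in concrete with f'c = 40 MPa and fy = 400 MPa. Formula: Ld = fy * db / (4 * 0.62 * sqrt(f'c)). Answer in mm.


Ld = (fy * db) / (4 * 0.62 * sqrt(f'c))
= (400 * 32) / (4 * 0.62 * sqrt(40))
= 12800 / 15.6849
= 816.07 mm

816.07 mm


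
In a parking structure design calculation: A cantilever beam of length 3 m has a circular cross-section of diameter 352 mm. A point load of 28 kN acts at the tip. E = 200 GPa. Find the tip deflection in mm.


I = pi * d^4 / 64 = pi * 352^4 / 64 = 753599414.95 mm^4
L = 3000.0 mm, P = 28000.0 N, E = 200000.0 MPa
delta = P * L^3 / (3 * E * I)
= 28000.0 * 3000.0^3 / (3 * 200000.0 * 753599414.95)
= 1.672 mm

1.672 mm


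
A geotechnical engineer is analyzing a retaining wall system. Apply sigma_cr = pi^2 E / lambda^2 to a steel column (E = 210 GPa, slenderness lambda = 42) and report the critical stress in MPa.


sigma_cr = pi^2 * E / lambda^2
= 9.8696 * 210000.0 / 42^2
= 9.8696 * 210000.0 / 1764
= 1174.9529 MPa

1174.9529 MPa


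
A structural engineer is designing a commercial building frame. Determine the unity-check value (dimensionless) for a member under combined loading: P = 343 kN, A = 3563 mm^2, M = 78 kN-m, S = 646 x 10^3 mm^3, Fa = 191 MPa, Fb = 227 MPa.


f_a = P / A = 343000.0 / 3563 = 96.2672 MPa
f_b = M / S = 78000000.0 / 646000.0 = 120.743 MPa
Ratio = f_a / Fa + f_b / Fb
= 96.2672 / 191 + 120.743 / 227
= 1.0359 (dimensionless)

1.0359 (dimensionless)


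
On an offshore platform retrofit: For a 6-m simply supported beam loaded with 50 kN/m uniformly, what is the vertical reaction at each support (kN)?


Total load = w * L = 50 * 6 = 300 kN
By symmetry, each reaction R = total / 2 = 300 / 2 = 150.0 kN

150.0 kN


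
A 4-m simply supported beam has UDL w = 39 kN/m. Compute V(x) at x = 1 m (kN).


R_A = w * L / 2 = 39 * 4 / 2 = 78.0 kN
V(x) = R_A - w * x = 78.0 - 39 * 1
= 39.0 kN

39.0 kN


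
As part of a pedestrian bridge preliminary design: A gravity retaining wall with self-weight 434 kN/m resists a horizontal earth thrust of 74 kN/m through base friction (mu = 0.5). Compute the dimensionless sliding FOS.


Resisting force = mu * W = 0.5 * 434 = 217.0 kN/m
FOS = Resisting / Driving = 217.0 / 74
= 2.9324 (dimensionless)

2.9324 (dimensionless)


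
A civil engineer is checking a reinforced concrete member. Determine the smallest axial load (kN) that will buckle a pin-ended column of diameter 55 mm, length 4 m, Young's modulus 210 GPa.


I = pi * d^4 / 64 = 449180.25 mm^4
L = 4000.0 mm
P_cr = pi^2 * E * I / L^2
= 9.8696 * 210000.0 * 449180.25 / 4000.0^2
= 58186.16 N = 58.1862 kN

58.1862 kN


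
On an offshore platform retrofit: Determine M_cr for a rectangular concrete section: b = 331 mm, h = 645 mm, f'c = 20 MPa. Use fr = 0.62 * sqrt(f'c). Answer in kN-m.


fr = 0.62 * sqrt(20) = 0.62 * 4.4721 = 2.7727 MPa
I = 331 * 645^3 / 12 = 7401604781.25 mm^4
y_t = 322.5 mm
M_cr = fr * I / y_t = 2.7727 * 7401604781.25 / 322.5 N-mm
= 63.636 kN-m

63.636 kN-m


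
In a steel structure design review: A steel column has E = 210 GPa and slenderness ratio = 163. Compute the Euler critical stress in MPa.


sigma_cr = pi^2 * E / lambda^2
= 9.8696 * 210000.0 / 163^2
= 9.8696 * 210000.0 / 26569
= 78.0088 MPa

78.0088 MPa


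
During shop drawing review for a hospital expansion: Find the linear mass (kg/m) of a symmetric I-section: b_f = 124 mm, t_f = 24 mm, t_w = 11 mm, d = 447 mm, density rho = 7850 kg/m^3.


A_flanges = 2 * 124 * 24 = 5952 mm^2
A_web = (447 - 2 * 24) * 11 = 4389 mm^2
A_total = 5952 + 4389 = 10341 mm^2 = 0.010341 m^2
Weight = rho * A = 7850 * 0.010341 = 81.1769 kg/m

81.1769 kg/m
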